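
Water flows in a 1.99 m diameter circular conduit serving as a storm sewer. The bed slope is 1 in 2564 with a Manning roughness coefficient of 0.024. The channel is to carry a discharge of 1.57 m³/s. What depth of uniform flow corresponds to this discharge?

Manning's equation rearranged: A R^(2/3) = nQ / (1·√S) = 0.024 × 1.57 / (√0.00039) = 1.908.
Trying y = 1.85 m: A R^(2/3) = 2.1 — high.
Trying y = 1.15 m: A R^(2/3) = 1.238 — low.
Trying y = 1.59 m: A R^(2/3) = 1.906 — matches.

y_n = 1.59 m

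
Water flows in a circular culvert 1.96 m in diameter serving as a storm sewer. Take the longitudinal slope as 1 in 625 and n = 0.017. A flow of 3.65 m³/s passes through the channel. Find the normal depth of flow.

y_n = 1.36 m

Manning's equation rearranged: A R^(2/3) = nQ / (1·√S) = 0.017 × 3.65 / (√0.0016) = 1.551.
At y = 1.51 m: A R^(2/3) = 1.763 — too large.
At y = 1.36 m: A R^(2/3) = 1.552 — close enough.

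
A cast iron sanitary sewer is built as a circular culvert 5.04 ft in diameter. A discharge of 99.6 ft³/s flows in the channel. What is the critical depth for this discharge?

y_c = 2.83 ft

At critical depth, Q² T / (g A³) = 1, i.e. A³/T = Q²/g = 99.6²/32.2 = 308.1.
Try y = 3.37 ft: A³/T = 600.5 — high.
Try y = 2.26 ft: A³/T = 129.9 — low.
Try y = 2.83 ft: A³/T = 306.7 — matches.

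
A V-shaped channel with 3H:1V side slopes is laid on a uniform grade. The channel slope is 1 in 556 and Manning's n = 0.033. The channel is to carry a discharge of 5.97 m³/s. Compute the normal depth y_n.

Manning's equation rearranged: A R^(2/3) = nQ / (1·√S) = 0.033 × 5.97 / (√0.001799) = 4.645.
Trying y = 1.65 m: A R^(2/3) = 6.936 — too large.
Trying y = 1.42 m: A R^(2/3) = 4.648 — ≈ 4.645.

y_n = 1.42 m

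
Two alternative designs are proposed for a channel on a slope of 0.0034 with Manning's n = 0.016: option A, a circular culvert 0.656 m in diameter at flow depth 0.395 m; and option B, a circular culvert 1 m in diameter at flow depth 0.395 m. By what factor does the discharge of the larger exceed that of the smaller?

1.5

Channel A: For a circular section of diameter D = 0.656 m at depth y = 0.395 m, the central angle is θ = 2 arccos(1 − 2y/D) = 3.553 rad. Then A = (D²/8)(θ − sin θ) = 0.2126 m² and P = Dθ/2 = 1.165 m. Hydraulic radius R = A/P = 0.2126/1.165 = 0.1825 m. Q_A = (1/0.016)·0.2126·0.1825^(2/3)·√0.0034 = 0.2493 m³/s.
Channel B: For a circular section of diameter D = 1 m at depth y = 0.395 m, the central angle is θ = 2 arccos(1 − 2y/D) = 2.718 rad. Then A = (D²/8)(θ − sin θ) = 0.2885 m² and P = Dθ/2 = 1.359 m. Hydraulic radius R = A/P = 0.2885/1.359 = 0.2122 m. Q_B = (1/0.016)·0.2885·0.2122^(2/3)·√0.0034 = 0.3741 m³/s.
The larger discharge is 0.3741 m³/s and the smaller is 0.2493 m³/s; the ratio is 1.5.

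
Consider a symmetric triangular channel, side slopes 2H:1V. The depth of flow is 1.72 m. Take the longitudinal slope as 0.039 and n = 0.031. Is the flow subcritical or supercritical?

supercritical

For a triangular section with side slope z = 2: A = zy² = 2×1.72² = 5.917 m²; P = 2y√(1+z²) = 2×1.72×2.236 = 7.692 m.
Hydraulic radius R = A/P = 5.917/7.692 = 0.7692 m.
V = (1/n) R^(2/3) √S = (1/0.031) × 0.7692^(2/3) × √0.039 = 5.348 m/s. Hydraulic depth D_h = A/T = 5.917/6.88 = 0.86 m.
Froude number Fr = V/√(g·D_h) = 5.348/√(9.81×0.86) = 1.84, which is greater than 1, so the flow is supercritical.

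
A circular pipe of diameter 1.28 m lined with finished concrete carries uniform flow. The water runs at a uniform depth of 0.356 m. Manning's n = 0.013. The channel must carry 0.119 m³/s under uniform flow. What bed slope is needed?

For a circular section of diameter D = 1.28 m at depth y = 0.356 m, the central angle is θ = 2 arccos(1 − 2y/D) = 2.222 rad. Then A = (D²/8)(θ − sin θ) = 0.2922 m² and P = Dθ/2 = 1.422 m.
Hydraulic radius R = A/P = 0.2922/1.422 = 0.2055 m.
From Manning's equation, S = [nQ / (1 A R^(2/3))]² = [0.013 × 0.119 / (1 × 0.2922 × 0.2055^(2/3))]² = 0.000231.

S = 0.000231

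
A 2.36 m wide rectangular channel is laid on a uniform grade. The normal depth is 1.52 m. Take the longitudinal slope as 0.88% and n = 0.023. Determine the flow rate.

Q = 11.1 m³/s

Flow area A = b·y = 2.36 × 1.52 = 3.587 m². Wetted perimeter P = b + 2y = 2.36 + 2×1.52 = 5.4 m.
Hydraulic radius R = A/P = 3.587/5.4 = 0.6643 m.
Manning's equation: Q = (1/n) A R^(2/3) S^(1/2) = (1/0.023) × 3.587 × 0.6643^(2/3) × 0.0088^(1/2) = 11.1 m³/s.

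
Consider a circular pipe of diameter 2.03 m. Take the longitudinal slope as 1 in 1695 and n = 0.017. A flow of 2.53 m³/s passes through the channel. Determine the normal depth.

Manning's equation rearranged: A R^(2/3) = nQ / (1·√S) = 0.017 × 2.53 / (√0.00059) = 1.771.
Trying y = 1.28 m: A R^(2/3) = 1.491 — low.
Trying y = 1.74 m: A R^(2/3) = 2.135 — high.
Trying y = 1.45 m: A R^(2/3) = 1.77 — close enough.

y_n = 1.45 m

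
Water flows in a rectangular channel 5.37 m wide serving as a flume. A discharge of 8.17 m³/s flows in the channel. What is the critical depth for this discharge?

y_c = 0.618 m

For a rectangular channel, critical depth y_c = (q²/g)^(1/3) where q = Q/b = 8.17/5.37 = 1.521 m²/s.
So y_c = (1.521²/9.81)^(1/3) = 0.618 m.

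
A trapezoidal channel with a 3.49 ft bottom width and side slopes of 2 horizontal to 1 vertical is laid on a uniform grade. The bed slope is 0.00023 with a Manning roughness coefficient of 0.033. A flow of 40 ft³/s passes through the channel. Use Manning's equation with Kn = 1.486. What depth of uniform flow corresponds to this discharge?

y_n = 3.55 ft

Manning's equation rearranged: A R^(2/3) = nQ / (1.486·√S) = 0.033 × 40 / (1.486 × √0.00023) = 58.57.
Try y = 3.03 ft: A R^(2/3) = 41.19 — short.
Try y = 4.38 ft: A R^(2/3) = 94.16 — over.
Try y = 3.55 ft: A R^(2/3) = 58.5 — close enough.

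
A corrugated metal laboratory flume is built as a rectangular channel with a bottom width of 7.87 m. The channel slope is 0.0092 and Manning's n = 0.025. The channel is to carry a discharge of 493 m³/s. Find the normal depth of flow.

y_n = 8.45 m

Manning's equation rearranged: A R^(2/3) = nQ / (1·√S) = 0.025 × 493 / (√0.0092) = 128.5.
Trying y = 6.08 m: A R^(2/3) = 85.51 — low.
Trying y = 10.5 m: A R^(2/3) = 166.6 — high.
Trying y = 8.45 m: A R^(2/3) = 128.5 — ≈ 128.5.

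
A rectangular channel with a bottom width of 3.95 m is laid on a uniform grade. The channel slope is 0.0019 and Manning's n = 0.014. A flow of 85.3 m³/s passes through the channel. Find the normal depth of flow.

Manning's equation rearranged: A R^(2/3) = nQ / (1·√S) = 0.014 × 85.3 / (√0.0019) = 27.4.
Try y = 3.79 m: A R^(2/3) = 17.82 — low.
Try y = 6.33 m: A R^(2/3) = 32.84 — high.
Try y = 5.42 m: A R^(2/3) = 27.4 — ≈ 27.4.

y_n = 5.42 m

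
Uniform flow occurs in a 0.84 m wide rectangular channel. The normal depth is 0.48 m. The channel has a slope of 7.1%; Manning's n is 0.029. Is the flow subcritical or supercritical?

supercritical

Flow area A = b·y = 0.84 × 0.48 = 0.4032 m². Wetted perimeter P = b + 2y = 0.84 + 2×0.48 = 1.8 m.
Hydraulic radius R = A/P = 0.4032/1.8 = 0.224 m.
V = (1/n) R^(2/3) √S = (1/0.029) × 0.224^(2/3) × √0.071 = 3.389 m/s. Hydraulic depth D_h = A/T = 0.4032/0.84 = 0.48 m.
Froude number Fr = V/√(g·D_h) = 3.389/√(9.81×0.48) = 1.56, which is greater than 1, so the flow is supercritical.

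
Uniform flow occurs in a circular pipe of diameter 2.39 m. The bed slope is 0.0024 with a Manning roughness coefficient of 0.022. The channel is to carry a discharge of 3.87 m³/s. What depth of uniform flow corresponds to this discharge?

y_n = 1.26 m

Manning's equation rearranged: A R^(2/3) = nQ / (1·√S) = 0.022 × 3.87 / (√0.0024) = 1.738.
Trying y = 1.61 m: A R^(2/3) = 2.531 — too large.
Trying y = 1.26 m: A R^(2/3) = 1.739 — matches.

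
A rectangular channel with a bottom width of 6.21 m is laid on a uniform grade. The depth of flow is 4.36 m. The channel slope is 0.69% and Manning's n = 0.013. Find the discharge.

Flow area A = b·y = 6.21 × 4.36 = 27.08 m². Wetted perimeter P = b + 2y = 6.21 + 2×4.36 = 14.93 m.
Hydraulic radius R = A/P = 27.08/14.93 = 1.814 m.
Manning's equation: Q = (1/n) A R^(2/3) S^(1/2) = (1/0.013) × 27.08 × 1.814^(2/3) × 0.0069^(1/2) = 257 m³/s.

Q = 257 m³/s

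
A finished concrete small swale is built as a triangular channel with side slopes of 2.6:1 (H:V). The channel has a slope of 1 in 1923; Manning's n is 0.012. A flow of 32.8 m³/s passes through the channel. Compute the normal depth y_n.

Manning's equation rearranged: A R^(2/3) = nQ / (1·√S) = 0.012 × 32.8 / (√0.00052) = 17.26.
Trying y = 1.83 m: A R^(2/3) = 7.838 — short.
Trying y = 2.46 m: A R^(2/3) = 17.25 — close enough.

y_n = 2.46 m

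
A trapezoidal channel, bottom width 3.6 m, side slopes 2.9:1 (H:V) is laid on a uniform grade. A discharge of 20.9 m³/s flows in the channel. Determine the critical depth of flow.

y_c = 1.12 m

At critical depth, Q² T / (g A³) = 1, i.e. A³/T = Q²/g = 20.9²/9.81 = 44.53.
At y = 0.939 m: A³/T = 23.14 — too small.
At y = 1.25 m: A³/T = 67.89 — too large.
At y = 1.12 m: A³/T = 44.69 — close enough.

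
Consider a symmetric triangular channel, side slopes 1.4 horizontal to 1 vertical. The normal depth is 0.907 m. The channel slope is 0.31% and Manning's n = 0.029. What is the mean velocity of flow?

For a triangular section with side slope z = 1.4: A = zy² = 1.4×0.907² = 1.152 m²; P = 2y√(1+z²) = 2×0.907×1.72 = 3.121 m.
Hydraulic radius R = A/P = 1.152/3.121 = 0.369 m.
From Manning's equation, V = (1/n) R^(2/3) S^(1/2) = (1/0.029) × 0.369^(2/3) × 0.0031^(1/2) = 0.988 m/s.

V = 0.988 m/s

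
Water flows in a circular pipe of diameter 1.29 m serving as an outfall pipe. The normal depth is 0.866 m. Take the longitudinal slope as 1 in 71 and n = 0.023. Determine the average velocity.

V = 2.69 m/s

For a circular section of diameter D = 1.29 m at depth y = 0.866 m, the central angle is θ = 2 arccos(1 − 2y/D) = 3.841 rad. Then A = (D²/8)(θ − sin θ) = 0.9329 m² and P = Dθ/2 = 2.477 m.
Hydraulic radius R = A/P = 0.9329/2.477 = 0.3766 m.
From Manning's equation, V = (1/n) R^(2/3) S^(1/2) = (1/0.023) × 0.3766^(2/3) × 0.01408^(1/2) = 2.69 m/s.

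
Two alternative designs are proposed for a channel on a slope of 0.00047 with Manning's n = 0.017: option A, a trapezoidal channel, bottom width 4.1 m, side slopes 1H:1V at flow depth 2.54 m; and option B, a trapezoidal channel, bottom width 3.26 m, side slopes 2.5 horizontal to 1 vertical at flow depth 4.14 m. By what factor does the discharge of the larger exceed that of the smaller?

4.33

Channel A: With bottom width b = 4.1 m and side slope z = 1: A = (b + zy)y = (4.1 + 1×2.54)×2.54 = 16.87 m²; P = b + 2y√(1+z²) = 4.1 + 2×2.54×1.414 = 11.28 m. Hydraulic radius R = A/P = 16.87/11.28 = 1.495 m. Q_A = (1/0.017)·16.87·1.495^(2/3)·√0.00047 = 28.12 m³/s.
Channel B: With bottom width b = 3.26 m and side slope z = 2.5: A = (b + zy)y = (3.26 + 2.5×4.14)×4.14 = 56.35 m²; P = b + 2y√(1+z²) = 3.26 + 2×4.14×2.693 = 25.55 m. Hydraulic radius R = A/P = 56.35/25.55 = 2.205 m. Q_B = (1/0.017)·56.35·2.205^(2/3)·√0.00047 = 121.7 m³/s.
The larger discharge is 121.7 m³/s and the smaller is 28.12 m³/s; the ratio is 4.33.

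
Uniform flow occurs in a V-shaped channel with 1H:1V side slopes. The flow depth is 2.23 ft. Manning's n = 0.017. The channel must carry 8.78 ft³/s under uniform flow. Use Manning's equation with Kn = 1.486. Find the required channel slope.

S = 0.00056

For a triangular section with side slope z = 1: A = zy² = 1×2.23² = 4.973 ft²; P = 2y√(1+z²) = 2×2.23×1.414 = 6.307 ft.
Hydraulic radius R = A/P = 4.973/6.307 = 0.7884 ft.
From Manning's equation, S = [nQ / (1.486 A R^(2/3))]² = [0.017 × 8.78 / (1.486 × 4.973 × 0.7884^(2/3))]² = 0.00056.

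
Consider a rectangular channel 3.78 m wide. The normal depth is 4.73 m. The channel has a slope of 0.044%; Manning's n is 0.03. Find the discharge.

Flow area A = b·y = 3.78 × 4.73 = 17.88 m². Wetted perimeter P = b + 2y = 3.78 + 2×4.73 = 13.24 m.
Hydraulic radius R = A/P = 17.88/13.24 = 1.35 m.
Manning's equation: Q = (1/n) A R^(2/3) S^(1/2) = (1/0.03) × 17.88 × 1.35^(2/3) × 0.00044^(1/2) = 15.3 m³/s.

Q = 15.3 m³/s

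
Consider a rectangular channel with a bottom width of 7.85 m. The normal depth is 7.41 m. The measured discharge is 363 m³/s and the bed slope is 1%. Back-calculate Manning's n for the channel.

n = 0.03

Flow area A = b·y = 7.85 × 7.41 = 58.17 m². Wetted perimeter P = b + 2y = 7.85 + 2×7.41 = 22.67 m.
Hydraulic radius R = A/P = 58.17/22.67 = 2.566 m.
Rearranging Manning's equation: n = (1/Q) A R^(2/3) S^(1/2) = (1/363) × 58.17 × 2.566^(2/3) × √0.01 = 0.03.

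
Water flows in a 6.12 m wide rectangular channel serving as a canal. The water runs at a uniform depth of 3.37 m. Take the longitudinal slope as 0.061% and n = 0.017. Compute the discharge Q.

Q = 41.1 m³/s

Flow area A = b·y = 6.12 × 3.37 = 20.62 m². Wetted perimeter P = b + 2y = 6.12 + 2×3.37 = 12.86 m.
Hydraulic radius R = A/P = 20.62/12.86 = 1.604 m.
Manning's equation: Q = (1/n) A R^(2/3) S^(1/2) = (1/0.017) × 20.62 × 1.604^(2/3) × 0.00061^(1/2) = 41.1 m³/s.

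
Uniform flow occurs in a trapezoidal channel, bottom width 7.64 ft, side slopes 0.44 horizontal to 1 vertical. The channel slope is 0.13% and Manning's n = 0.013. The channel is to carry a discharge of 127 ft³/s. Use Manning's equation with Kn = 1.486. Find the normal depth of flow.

y_n = 2.5 ft

Manning's equation rearranged: A R^(2/3) = nQ / (1.486·√S) = 0.013 × 127 / (1.486 × √0.0013) = 30.81.
Trying y = 1.84 ft: A R^(2/3) = 18.83 — low.
Trying y = 2.5 ft: A R^(2/3) = 30.73 — matches.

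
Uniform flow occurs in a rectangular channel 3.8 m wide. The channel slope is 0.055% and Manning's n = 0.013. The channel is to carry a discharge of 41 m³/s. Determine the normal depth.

Manning's equation rearranged: A R^(2/3) = nQ / (1·√S) = 0.013 × 41 / (√0.00055) = 22.73.
Trying y = 5.56 m: A R^(2/3) = 26.64 — high.
Trying y = 4.19 m: A R^(2/3) = 19.04 — low.
Trying y = 4.86 m: A R^(2/3) = 22.74 — ≈ 22.73.

y_n = 4.86 m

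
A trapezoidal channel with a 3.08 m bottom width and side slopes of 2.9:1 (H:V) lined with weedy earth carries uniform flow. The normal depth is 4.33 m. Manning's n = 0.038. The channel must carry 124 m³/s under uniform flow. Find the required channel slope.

With bottom width b = 3.08 m and side slope z = 2.9: A = (b + zy)y = (3.08 + 2.9×4.33)×4.33 = 67.71 m²; P = b + 2y√(1+z²) = 3.08 + 2×4.33×3.068 = 29.65 m.
Hydraulic radius R = A/P = 67.71/29.65 = 2.284 m.
From Manning's equation, S = [nQ / (1 A R^(2/3))]² = [0.038 × 124 / (1 × 67.71 × 2.284^(2/3))]² = 0.00161.

S = 0.00161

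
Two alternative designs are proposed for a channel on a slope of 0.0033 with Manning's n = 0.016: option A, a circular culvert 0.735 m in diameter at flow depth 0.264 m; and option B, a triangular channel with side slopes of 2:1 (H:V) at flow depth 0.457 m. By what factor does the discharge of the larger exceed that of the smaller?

Channel A: For a circular section of diameter D = 0.735 m at depth y = 0.264 m, the central angle is θ = 2 arccos(1 − 2y/D) = 2.571 rad. Then A = (D²/8)(θ − sin θ) = 0.1371 m² and P = Dθ/2 = 0.9447 m. Hydraulic radius R = A/P = 0.1371/0.9447 = 0.1451 m. Q_A = (1/0.016)·0.1371·0.1451^(2/3)·√0.0033 = 0.1359 m³/s.
Channel B: For a triangular section with side slope z = 2: A = zy² = 2×0.457² = 0.4177 m²; P = 2y√(1+z²) = 2×0.457×2.236 = 2.044 m. Hydraulic radius R = A/P = 0.4177/2.044 = 0.2044 m. Q_B = (1/0.016)·0.4177·0.2044^(2/3)·√0.0033 = 0.5203 m³/s.
The larger discharge is 0.5203 m³/s and the smaller is 0.1359 m³/s; the ratio is 3.83.

3.83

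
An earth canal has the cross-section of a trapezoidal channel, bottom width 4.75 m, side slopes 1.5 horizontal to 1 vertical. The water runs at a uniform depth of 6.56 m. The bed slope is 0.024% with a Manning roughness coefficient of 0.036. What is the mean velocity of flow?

With bottom width b = 4.75 m and side slope z = 1.5: A = (b + zy)y = (4.75 + 1.5×6.56)×6.56 = 95.71 m²; P = b + 2y√(1+z²) = 4.75 + 2×6.56×1.803 = 28.4 m.
Hydraulic radius R = A/P = 95.71/28.4 = 3.37 m.
From Manning's equation, V = (1/n) R^(2/3) S^(1/2) = (1/0.036) × 3.37^(2/3) × 0.00024^(1/2) = 0.967 m/s.

V = 0.967 m/s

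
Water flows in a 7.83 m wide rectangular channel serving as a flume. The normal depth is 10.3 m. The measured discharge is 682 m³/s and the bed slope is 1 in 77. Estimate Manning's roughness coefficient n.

n = 0.027

Flow area A = b·y = 7.83 × 10.3 = 80.65 m². Wetted perimeter P = b + 2y = 7.83 + 2×10.3 = 28.43 m.
Hydraulic radius R = A/P = 80.65/28.43 = 2.837 m.
Rearranging Manning's equation: n = (1/Q) A R^(2/3) S^(1/2) = (1/682) × 80.65 × 2.837^(2/3) × √0.01299 = 0.027.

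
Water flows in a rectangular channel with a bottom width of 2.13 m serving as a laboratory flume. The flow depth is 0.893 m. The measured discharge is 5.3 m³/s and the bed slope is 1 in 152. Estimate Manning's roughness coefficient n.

Flow area A = b·y = 2.13 × 0.893 = 1.902 m². Wetted perimeter P = b + 2y = 2.13 + 2×0.893 = 3.916 m.
Hydraulic radius R = A/P = 1.902/3.916 = 0.4857 m.
Rearranging Manning's equation: n = (1/Q) A R^(2/3) S^(1/2) = (1/5.3) × 1.902 × 0.4857^(2/3) × √0.006579 = 0.018.

n = 0.018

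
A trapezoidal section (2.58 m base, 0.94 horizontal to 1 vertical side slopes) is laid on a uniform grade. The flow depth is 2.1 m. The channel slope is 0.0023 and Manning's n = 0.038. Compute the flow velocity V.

V = 1.38 m/s

With bottom width b = 2.58 m and side slope z = 0.94: A = (b + zy)y = (2.58 + 0.94×2.1)×2.1 = 9.563 m²; P = b + 2y√(1+z²) = 2.58 + 2×2.1×1.372 = 8.344 m.
Hydraulic radius R = A/P = 9.563/8.344 = 1.146 m.
From Manning's equation, V = (1/n) R^(2/3) S^(1/2) = (1/0.038) × 1.146^(2/3) × 0.0023^(1/2) = 1.38 m/s.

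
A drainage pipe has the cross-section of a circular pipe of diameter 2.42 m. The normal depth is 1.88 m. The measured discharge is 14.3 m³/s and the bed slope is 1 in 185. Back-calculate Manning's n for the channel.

For a circular section of diameter D = 2.42 m at depth y = 1.88 m, the central angle is θ = 2 arccos(1 − 2y/D) = 4.315 rad. Then A = (D²/8)(θ − sin θ) = 3.834 m² and P = Dθ/2 = 5.221 m.
Hydraulic radius R = A/P = 3.834/5.221 = 0.7343 m.
Rearranging Manning's equation: n = (1/Q) A R^(2/3) S^(1/2) = (1/14.3) × 3.834 × 0.7343^(2/3) × √0.005405 = 0.016.

n = 0.016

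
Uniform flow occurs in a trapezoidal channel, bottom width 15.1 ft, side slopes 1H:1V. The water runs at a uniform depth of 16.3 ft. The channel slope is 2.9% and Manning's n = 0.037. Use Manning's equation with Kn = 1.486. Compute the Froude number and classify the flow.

With bottom width b = 15.1 ft and side slope z = 1: A = (b + zy)y = (15.1 + 1×16.3)×16.3 = 511.8 ft²; P = b + 2y√(1+z²) = 15.1 + 2×16.3×1.414 = 61.2 ft.
Hydraulic radius R = A/P = 511.8/61.2 = 8.363 ft.
V = (1.486/n) R^(2/3) √S = (1.486/0.037) × 8.363^(2/3) × √0.029 = 28.18 ft/s. Hydraulic depth D_h = A/T = 511.8/47.7 = 10.73 ft.
Froude number Fr = V/√(g·D_h) = 28.18/√(32.2×10.73) = 1.52, which is greater than 1, so the flow is supercritical.

supercritical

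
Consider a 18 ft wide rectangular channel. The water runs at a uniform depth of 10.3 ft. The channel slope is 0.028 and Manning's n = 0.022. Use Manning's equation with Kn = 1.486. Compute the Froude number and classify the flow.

Flow area A = b·y = 18 × 10.3 = 185.4 ft². Wetted perimeter P = b + 2y = 18 + 2×10.3 = 38.6 ft.
Hydraulic radius R = A/P = 185.4/38.6 = 4.803 ft.
V = (1.486/n) R^(2/3) √S = (1.486/0.022) × 4.803^(2/3) × √0.028 = 32.18 ft/s. Hydraulic depth D_h = A/T = 185.4/18 = 10.3 ft.
Froude number Fr = V/√(g·D_h) = 32.18/√(32.2×10.3) = 1.77, which is greater than 1, so the flow is supercritical.

supercritical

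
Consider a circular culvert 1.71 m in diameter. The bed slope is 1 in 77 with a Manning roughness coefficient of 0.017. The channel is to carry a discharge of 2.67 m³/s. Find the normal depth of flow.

Manning's equation rearranged: A R^(2/3) = nQ / (1·√S) = 0.017 × 2.67 / (√0.01299) = 0.3983.
At y = 0.74 m: A R^(2/3) = 0.5064 — too large.
At y = 0.511 m: A R^(2/3) = 0.2533 — too small.
At y = 0.649 m: A R^(2/3) = 0.3987 — ≈ 0.3983.

y_n = 0.649 m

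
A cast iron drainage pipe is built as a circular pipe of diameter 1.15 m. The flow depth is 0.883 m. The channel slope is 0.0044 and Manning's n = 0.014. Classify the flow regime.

subcritical

For a circular section of diameter D = 1.15 m at depth y = 0.883 m, the central angle is θ = 2 arccos(1 − 2y/D) = 4.272 rad. Then A = (D²/8)(θ − sin θ) = 0.8558 m² and P = Dθ/2 = 2.456 m.
Hydraulic radius R = A/P = 0.8558/2.456 = 0.3484 m.
V = (1/n) R^(2/3) √S = (1/0.014) × 0.3484^(2/3) × √0.0044 = 2.346 m/s. Hydraulic depth D_h = A/T = 0.8558/0.9711 = 0.8813 m.
Froude number Fr = V/√(g·D_h) = 2.346/√(9.81×0.8813) = 0.798, which is less than 1, so the flow is subcritical.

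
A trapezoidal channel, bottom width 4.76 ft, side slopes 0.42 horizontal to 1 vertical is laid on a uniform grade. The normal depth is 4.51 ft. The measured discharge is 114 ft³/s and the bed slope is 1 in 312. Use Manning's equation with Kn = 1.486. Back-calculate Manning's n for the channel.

n = 0.0359

With bottom width b = 4.76 ft and side slope z = 0.42: A = (b + zy)y = (4.76 + 0.42×4.51)×4.51 = 30.01 ft²; P = b + 2y√(1+z²) = 4.76 + 2×4.51×1.085 = 14.54 ft.
Hydraulic radius R = A/P = 30.01/14.54 = 2.064 ft.
Rearranging Manning's equation: n = (1.486/Q) A R^(2/3) S^(1/2) = (1.486/114) × 30.01 × 2.064^(2/3) × √0.003205 = 0.0359.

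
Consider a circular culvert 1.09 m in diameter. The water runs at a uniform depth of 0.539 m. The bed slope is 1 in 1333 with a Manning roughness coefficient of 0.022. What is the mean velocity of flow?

V = 0.521 m/s

For a circular section of diameter D = 1.09 m at depth y = 0.539 m, the central angle is θ = 2 arccos(1 − 2y/D) = 3.12 rad. Then A = (D²/8)(θ − sin θ) = 0.46 m² and P = Dθ/2 = 1.7 m.
Hydraulic radius R = A/P = 0.46/1.7 = 0.2706 m.
From Manning's equation, V = (1/n) R^(2/3) S^(1/2) = (1/0.022) × 0.2706^(2/3) × 0.0007502^(1/2) = 0.521 m/s.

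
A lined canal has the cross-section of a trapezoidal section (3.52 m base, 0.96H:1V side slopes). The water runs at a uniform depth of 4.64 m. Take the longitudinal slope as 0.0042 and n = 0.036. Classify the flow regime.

With bottom width b = 3.52 m and side slope z = 0.96: A = (b + zy)y = (3.52 + 0.96×4.64)×4.64 = 37 m²; P = b + 2y√(1+z²) = 3.52 + 2×4.64×1.386 = 16.38 m.
Hydraulic radius R = A/P = 37/16.38 = 2.258 m.
V = (1/n) R^(2/3) √S = (1/0.036) × 2.258^(2/3) × √0.0042 = 3.099 m/s. Hydraulic depth D_h = A/T = 37/12.43 = 2.977 m.
Froude number Fr = V/√(g·D_h) = 3.099/√(9.81×2.977) = 0.573, which is less than 1, so the flow is subcritical.

subcritical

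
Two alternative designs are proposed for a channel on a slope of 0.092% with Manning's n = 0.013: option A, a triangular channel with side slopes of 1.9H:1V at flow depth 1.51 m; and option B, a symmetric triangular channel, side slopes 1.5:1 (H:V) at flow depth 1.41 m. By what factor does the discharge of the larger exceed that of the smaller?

Channel A: For a triangular section with side slope z = 1.9: A = zy² = 1.9×1.51² = 4.332 m²; P = 2y√(1+z²) = 2×1.51×2.147 = 6.484 m. Hydraulic radius R = A/P = 4.332/6.484 = 0.6681 m. Q_A = (1/0.013)·4.332·0.6681^(2/3)·√0.00092 = 7.725 m³/s.
Channel B: For a triangular section with side slope z = 1.5: A = zy² = 1.5×1.41² = 2.982 m²; P = 2y√(1+z²) = 2×1.41×1.803 = 5.084 m. Hydraulic radius R = A/P = 2.982/5.084 = 0.5866 m. Q_B = (1/0.013)·2.982·0.5866^(2/3)·√0.00092 = 4.876 m³/s.
The larger discharge is 7.725 m³/s and the smaller is 4.876 m³/s; the ratio is 1.58.

1.58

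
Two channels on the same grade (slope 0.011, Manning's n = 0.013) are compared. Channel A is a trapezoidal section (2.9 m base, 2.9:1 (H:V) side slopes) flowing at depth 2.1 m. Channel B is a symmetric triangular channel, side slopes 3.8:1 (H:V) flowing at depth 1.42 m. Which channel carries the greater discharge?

Channel A: With bottom width b = 2.9 m and side slope z = 2.9: A = (b + zy)y = (2.9 + 2.9×2.1)×2.1 = 18.88 m²; P = b + 2y√(1+z²) = 2.9 + 2×2.1×3.068 = 15.78 m. Hydraulic radius R = A/P = 18.88/15.78 = 1.196 m. Q_A = (1/0.013)·18.88·1.196^(2/3)·√0.011 = 171.6 m³/s.
Channel B: For a triangular section with side slope z = 3.8: A = zy² = 3.8×1.42² = 7.662 m²; P = 2y√(1+z²) = 2×1.42×3.929 = 11.16 m. Hydraulic radius R = A/P = 7.662/11.16 = 0.6866 m. Q_B = (1/0.013)·7.662·0.6866^(2/3)·√0.011 = 48.11 m³/s.
Q_A = 171.6 m³/s vs Q_B = 48.11 m³/s, so channel A carries more.

channel A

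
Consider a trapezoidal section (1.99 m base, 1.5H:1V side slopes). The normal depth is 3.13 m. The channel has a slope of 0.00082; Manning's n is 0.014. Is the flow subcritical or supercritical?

With bottom width b = 1.99 m and side slope z = 1.5: A = (b + zy)y = (1.99 + 1.5×3.13)×3.13 = 20.92 m²; P = b + 2y√(1+z²) = 1.99 + 2×3.13×1.803 = 13.28 m.
Hydraulic radius R = A/P = 20.92/13.28 = 1.576 m.
V = (1/n) R^(2/3) √S = (1/0.014) × 1.576^(2/3) × √0.00082 = 2.77 m/s. Hydraulic depth D_h = A/T = 20.92/11.38 = 1.839 m.
Froude number Fr = V/√(g·D_h) = 2.77/√(9.81×1.839) = 0.652, which is less than 1, so the flow is subcritical.

subcritical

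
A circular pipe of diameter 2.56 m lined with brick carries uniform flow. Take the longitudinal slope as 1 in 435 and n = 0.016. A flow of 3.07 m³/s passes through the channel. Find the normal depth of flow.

Manning's equation rearranged: A R^(2/3) = nQ / (1·√S) = 0.016 × 3.07 / (√0.002299) = 1.024.
Try y = 1.06 m: A R^(2/3) = 1.372 — too large.
Try y = 0.664 m: A R^(2/3) = 0.5632 — too small.
Try y = 0.905 m: A R^(2/3) = 1.024 — close enough.

y_n = 0.905 m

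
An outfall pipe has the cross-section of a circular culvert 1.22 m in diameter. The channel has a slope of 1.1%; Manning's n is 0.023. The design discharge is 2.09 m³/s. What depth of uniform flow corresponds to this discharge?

Manning's equation rearranged: A R^(2/3) = nQ / (1·√S) = 0.023 × 2.09 / (√0.011) = 0.4583.
At y = 0.963 m: A R^(2/3) = 0.5108 — over.
At y = 0.876 m: A R^(2/3) = 0.4582 — ≈ 0.4583.

y_n = 0.876 m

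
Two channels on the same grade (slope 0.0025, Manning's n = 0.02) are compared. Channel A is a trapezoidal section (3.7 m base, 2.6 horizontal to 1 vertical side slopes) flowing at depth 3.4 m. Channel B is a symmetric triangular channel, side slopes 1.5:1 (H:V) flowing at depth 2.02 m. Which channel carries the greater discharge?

Channel A: With bottom width b = 3.7 m and side slope z = 2.6: A = (b + zy)y = (3.7 + 2.6×3.4)×3.4 = 42.64 m²; P = b + 2y√(1+z²) = 3.7 + 2×3.4×2.786 = 22.64 m. Hydraulic radius R = A/P = 42.64/22.64 = 1.883 m. Q_A = (1/0.02)·42.64·1.883^(2/3)·√0.0025 = 162.5 m³/s.
Channel B: For a triangular section with side slope z = 1.5: A = zy² = 1.5×2.02² = 6.121 m²; P = 2y√(1+z²) = 2×2.02×1.803 = 7.283 m. Hydraulic radius R = A/P = 6.121/7.283 = 0.8404 m. Q_B = (1/0.02)·6.121·0.8404^(2/3)·√0.0025 = 13.63 m³/s.
Q_A = 162.5 m³/s vs Q_B = 13.63 m³/s, so channel A carries more.

channel A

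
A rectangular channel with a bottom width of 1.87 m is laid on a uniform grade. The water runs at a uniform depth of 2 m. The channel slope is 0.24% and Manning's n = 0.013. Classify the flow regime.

Flow area A = b·y = 1.87 × 2 = 3.74 m². Wetted perimeter P = b + 2y = 1.87 + 2×2 = 5.87 m.
Hydraulic radius R = A/P = 3.74/5.87 = 0.6371 m.
V = (1/n) R^(2/3) √S = (1/0.013) × 0.6371^(2/3) × √0.0024 = 2.79 m/s. Hydraulic depth D_h = A/T = 3.74/1.87 = 2 m.
Froude number Fr = V/√(g·D_h) = 2.79/√(9.81×2) = 0.63, which is less than 1, so the flow is subcritical.

subcritical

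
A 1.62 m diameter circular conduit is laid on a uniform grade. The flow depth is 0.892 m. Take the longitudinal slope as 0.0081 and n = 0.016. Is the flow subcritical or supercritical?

For a circular section of diameter D = 1.62 m at depth y = 0.892 m, the central angle is θ = 2 arccos(1 − 2y/D) = 3.344 rad. Then A = (D²/8)(θ − sin θ) = 1.163 m² and P = Dθ/2 = 2.709 m.
Hydraulic radius R = A/P = 1.163/2.709 = 0.4294 m.
V = (1/n) R^(2/3) √S = (1/0.016) × 0.4294^(2/3) × √0.0081 = 3.202 m/s. Hydraulic depth D_h = A/T = 1.163/1.612 = 0.7217 m.
Froude number Fr = V/√(g·D_h) = 3.202/√(9.81×0.7217) = 1.2, which is greater than 1, so the flow is supercritical.

supercritical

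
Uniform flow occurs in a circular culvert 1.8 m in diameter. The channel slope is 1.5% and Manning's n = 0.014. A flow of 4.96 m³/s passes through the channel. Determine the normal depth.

y_n = 0.769 m

Manning's equation rearranged: A R^(2/3) = nQ / (1·√S) = 0.014 × 4.96 / (√0.015) = 0.567.
Trying y = 0.616 m: A R^(2/3) = 0.3766 — low.
Trying y = 0.967 m: A R^(2/3) = 0.8423 — high.
Trying y = 0.769 m: A R^(2/3) = 0.5674 — ≈ 0.567.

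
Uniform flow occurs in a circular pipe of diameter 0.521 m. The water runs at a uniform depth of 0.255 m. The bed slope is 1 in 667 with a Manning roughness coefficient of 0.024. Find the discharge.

Q = 0.0426 m³/s

For a circular section of diameter D = 0.521 m at depth y = 0.255 m, the central angle is θ = 2 arccos(1 − 2y/D) = 3.099 rad. Then A = (D²/8)(θ − sin θ) = 0.1037 m² and P = Dθ/2 = 0.8074 m.
Hydraulic radius R = A/P = 0.1037/0.8074 = 0.1285 m.
Manning's equation: Q = (1/n) A R^(2/3) S^(1/2) = (1/0.024) × 0.1037 × 0.1285^(2/3) × 0.001499^(1/2) = 0.0426 m³/s.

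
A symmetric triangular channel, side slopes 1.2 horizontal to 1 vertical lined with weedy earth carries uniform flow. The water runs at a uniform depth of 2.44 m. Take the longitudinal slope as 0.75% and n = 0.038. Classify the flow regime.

For a triangular section with side slope z = 1.2: A = zy² = 1.2×2.44² = 7.144 m²; P = 2y√(1+z²) = 2×2.44×1.562 = 7.623 m.
Hydraulic radius R = A/P = 7.144/7.623 = 0.9372 m.
V = (1/n) R^(2/3) √S = (1/0.038) × 0.9372^(2/3) × √0.0075 = 2.183 m/s. Hydraulic depth D_h = A/T = 7.144/5.856 = 1.22 m.
Froude number Fr = V/√(g·D_h) = 2.183/√(9.81×1.22) = 0.631, which is less than 1, so the flow is subcritical.

subcritical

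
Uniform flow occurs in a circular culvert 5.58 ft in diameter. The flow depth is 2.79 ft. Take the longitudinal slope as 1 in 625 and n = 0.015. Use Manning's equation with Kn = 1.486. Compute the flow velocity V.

V = 4.95 ft/s

For a circular section of diameter D = 5.58 ft at depth y = 2.79 ft, the central angle is θ = 2 arccos(1 − 2y/D) = 3.142 rad. Then A = (D²/8)(θ − sin θ) = 12.23 ft² and P = Dθ/2 = 8.765 ft.
Hydraulic radius R = A/P = 12.23/8.765 = 1.395 ft.
From Manning's equation, V = (1.486/n) R^(2/3) S^(1/2) = (1.486/0.015) × 1.395^(2/3) × 0.0016^(1/2) = 4.95 ft/s.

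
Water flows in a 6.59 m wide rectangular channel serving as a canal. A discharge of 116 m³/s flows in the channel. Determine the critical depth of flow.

y_c = 3.16 m

For a rectangular channel, critical depth y_c = (q²/g)^(1/3) where q = Q/b = 116/6.59 = 17.6 m²/s.
So y_c = (17.6²/9.81)^(1/3) = 3.16 m.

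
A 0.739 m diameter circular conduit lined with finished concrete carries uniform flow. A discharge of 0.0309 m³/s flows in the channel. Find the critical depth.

y_c = 0.104 m

At critical depth, Q² T / (g A³) = 1, i.e. A³/T = Q²/g = 0.0309²/9.81 = 0.00009733.
Try y = 0.132 m: A³/T = 0.0002473 — too large.
Try y = 0.0863 m: A³/T = 0.00004634 — too small.
Try y = 0.104 m: A³/T = 0.00009678 — matches.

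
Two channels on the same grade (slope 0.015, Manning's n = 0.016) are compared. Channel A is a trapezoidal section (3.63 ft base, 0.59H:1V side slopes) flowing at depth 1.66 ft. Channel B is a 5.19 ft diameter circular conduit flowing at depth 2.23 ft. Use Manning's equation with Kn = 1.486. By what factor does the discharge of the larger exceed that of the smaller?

Channel A: With bottom width b = 3.63 ft and side slope z = 0.59: A = (b + zy)y = (3.63 + 0.59×1.66)×1.66 = 7.652 ft²; P = b + 2y√(1+z²) = 3.63 + 2×1.66×1.161 = 7.485 ft. Hydraulic radius R = A/P = 7.652/7.485 = 1.022 ft. Q_A = (1.486/0.016)·7.652·1.022^(2/3)·√0.015 = 88.32 ft³/s.
Channel B: For a circular section of diameter D = 5.19 ft at depth y = 2.23 ft, the central angle is θ = 2 arccos(1 − 2y/D) = 2.859 rad. Then A = (D²/8)(θ − sin θ) = 8.69 ft² and P = Dθ/2 = 7.42 ft. Hydraulic radius R = A/P = 8.69/7.42 = 1.171 ft. Q_B = (1.486/0.016)·8.69·1.171^(2/3)·√0.015 = 109.8 ft³/s.
The larger discharge is 109.8 ft³/s and the smaller is 88.32 ft³/s; the ratio is 1.24.

1.24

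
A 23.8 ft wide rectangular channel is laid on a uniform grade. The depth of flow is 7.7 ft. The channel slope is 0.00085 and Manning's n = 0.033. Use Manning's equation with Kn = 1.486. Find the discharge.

Q = 673 ft³/s

Flow area A = b·y = 23.8 × 7.7 = 183.3 ft². Wetted perimeter P = b + 2y = 23.8 + 2×7.7 = 39.2 ft.
Hydraulic radius R = A/P = 183.3/39.2 = 4.675 ft.
Manning's equation: Q = (1.486/n) A R^(2/3) S^(1/2) = (1.486/0.033) × 183.3 × 4.675^(2/3) × 0.00085^(1/2) = 673 ft³/s.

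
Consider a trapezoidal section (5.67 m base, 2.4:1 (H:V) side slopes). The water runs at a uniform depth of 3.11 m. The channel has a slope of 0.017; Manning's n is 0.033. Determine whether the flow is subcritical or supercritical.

With bottom width b = 5.67 m and side slope z = 2.4: A = (b + zy)y = (5.67 + 2.4×3.11)×3.11 = 40.85 m²; P = b + 2y√(1+z²) = 5.67 + 2×3.11×2.6 = 21.84 m.
Hydraulic radius R = A/P = 40.85/21.84 = 1.87 m.
V = (1/n) R^(2/3) √S = (1/0.033) × 1.87^(2/3) × √0.017 = 5.997 m/s. Hydraulic depth D_h = A/T = 40.85/20.6 = 1.983 m.
Froude number Fr = V/√(g·D_h) = 5.997/√(9.81×1.983) = 1.36, which is greater than 1, so the flow is supercritical.

supercritical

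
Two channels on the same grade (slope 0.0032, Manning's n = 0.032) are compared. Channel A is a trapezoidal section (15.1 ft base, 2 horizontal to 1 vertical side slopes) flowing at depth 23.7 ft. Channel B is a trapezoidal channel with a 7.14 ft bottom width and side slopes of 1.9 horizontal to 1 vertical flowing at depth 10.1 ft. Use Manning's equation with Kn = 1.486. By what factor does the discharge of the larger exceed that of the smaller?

Channel A: With bottom width b = 15.1 ft and side slope z = 2: A = (b + zy)y = (15.1 + 2×23.7)×23.7 = 1481 ft²; P = b + 2y√(1+z²) = 15.1 + 2×23.7×2.236 = 121.1 ft. Hydraulic radius R = A/P = 1481/121.1 = 12.23 ft. Q_A = (1.486/0.032)·1481·12.23^(2/3)·√0.0032 = 20660 ft³/s.
Channel B: With bottom width b = 7.14 ft and side slope z = 1.9: A = (b + zy)y = (7.14 + 1.9×10.1)×10.1 = 265.9 ft²; P = b + 2y√(1+z²) = 7.14 + 2×10.1×2.147 = 50.51 ft. Hydraulic radius R = A/P = 265.9/50.51 = 5.265 ft. Q_B = (1.486/0.032)·265.9·5.265^(2/3)·√0.0032 = 2114 ft³/s.
The larger discharge is 20660 ft³/s and the smaller is 2114 ft³/s; the ratio is 9.77.

9.77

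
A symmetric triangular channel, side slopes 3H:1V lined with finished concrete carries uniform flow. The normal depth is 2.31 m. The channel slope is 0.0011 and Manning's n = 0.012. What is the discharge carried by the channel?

Q = 47 m³/s

For a triangular section with side slope z = 3: A = zy² = 3×2.31² = 16.01 m²; P = 2y√(1+z²) = 2×2.31×3.162 = 14.61 m.
Hydraulic radius R = A/P = 16.01/14.61 = 1.096 m.
Manning's equation: Q = (1/n) A R^(2/3) S^(1/2) = (1/0.012) × 16.01 × 1.096^(2/3) × 0.0011^(1/2) = 47 m³/s.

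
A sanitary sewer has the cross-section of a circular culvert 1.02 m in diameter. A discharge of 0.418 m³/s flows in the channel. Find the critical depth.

y_c = 0.361 m

At critical depth, Q² T / (g A³) = 1, i.e. A³/T = Q²/g = 0.418²/9.81 = 0.01781.
At y = 0.446 m: A³/T = 0.04004 — too large.
At y = 0.251 m: A³/T = 0.004339 — too small.
At y = 0.361 m: A³/T = 0.01776 — close enough.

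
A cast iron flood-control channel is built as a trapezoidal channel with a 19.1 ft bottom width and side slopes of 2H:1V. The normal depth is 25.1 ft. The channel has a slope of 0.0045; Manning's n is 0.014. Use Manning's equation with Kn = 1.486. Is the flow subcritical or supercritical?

With bottom width b = 19.1 ft and side slope z = 2: A = (b + zy)y = (19.1 + 2×25.1)×25.1 = 1739 ft²; P = b + 2y√(1+z²) = 19.1 + 2×25.1×2.236 = 131.4 ft.
Hydraulic radius R = A/P = 1739/131.4 = 13.24 ft.
V = (1.486/n) R^(2/3) √S = (1.486/0.014) × 13.24^(2/3) × √0.0045 = 39.85 ft/s. Hydraulic depth D_h = A/T = 1739/119.5 = 14.56 ft.
Froude number Fr = V/√(g·D_h) = 39.85/√(32.2×14.56) = 1.84, which is greater than 1, so the flow is supercritical.

supercritical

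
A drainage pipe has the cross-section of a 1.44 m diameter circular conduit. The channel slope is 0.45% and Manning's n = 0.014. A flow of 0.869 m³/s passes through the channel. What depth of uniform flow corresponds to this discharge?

Manning's equation rearranged: A R^(2/3) = nQ / (1·√S) = 0.014 × 0.869 / (√0.0045) = 0.1814.
Trying y = 0.365 m: A R^(2/3) = 0.116 — low.
Trying y = 0.559 m: A R^(2/3) = 0.2629 — high.
Trying y = 0.459 m: A R^(2/3) = 0.1814 — close enough.

y_n = 0.459 m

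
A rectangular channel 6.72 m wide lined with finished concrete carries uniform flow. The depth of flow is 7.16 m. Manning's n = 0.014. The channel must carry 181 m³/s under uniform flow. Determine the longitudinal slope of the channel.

S = 0.000921

Flow area A = b·y = 6.72 × 7.16 = 48.12 m². Wetted perimeter P = b + 2y = 6.72 + 2×7.16 = 21.04 m.
Hydraulic radius R = A/P = 48.12/21.04 = 2.287 m.
From Manning's equation, S = [nQ / (1 A R^(2/3))]² = [0.014 × 181 / (1 × 48.12 × 2.287^(2/3))]² = 0.000921.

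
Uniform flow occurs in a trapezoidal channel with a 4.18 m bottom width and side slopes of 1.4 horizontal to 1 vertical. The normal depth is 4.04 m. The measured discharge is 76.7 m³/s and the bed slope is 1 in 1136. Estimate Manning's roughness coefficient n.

n = 0.026

With bottom width b = 4.18 m and side slope z = 1.4: A = (b + zy)y = (4.18 + 1.4×4.04)×4.04 = 39.74 m²; P = b + 2y√(1+z²) = 4.18 + 2×4.04×1.72 = 18.08 m.
Hydraulic radius R = A/P = 39.74/18.08 = 2.198 m.
Rearranging Manning's equation: n = (1/Q) A R^(2/3) S^(1/2) = (1/76.7) × 39.74 × 2.198^(2/3) × √0.0008803 = 0.026.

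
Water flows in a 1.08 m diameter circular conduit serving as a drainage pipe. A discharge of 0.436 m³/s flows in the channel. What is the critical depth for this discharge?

At critical depth, Q² T / (g A³) = 1, i.e. A³/T = Q²/g = 0.436²/9.81 = 0.01938.
Trying y = 0.259 m: A³/T = 0.005222 — low.
Trying y = 0.363 m: A³/T = 0.01937 — ≈ 0.01938.

y_c = 0.363 m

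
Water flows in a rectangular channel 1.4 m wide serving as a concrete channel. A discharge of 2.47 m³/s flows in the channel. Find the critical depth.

For a rectangular channel, critical depth y_c = (q²/g)^(1/3) where q = Q/b = 2.47/1.4 = 1.764 m²/s.
So y_c = (1.764²/9.81)^(1/3) = 0.682 m.

y_c = 0.682 m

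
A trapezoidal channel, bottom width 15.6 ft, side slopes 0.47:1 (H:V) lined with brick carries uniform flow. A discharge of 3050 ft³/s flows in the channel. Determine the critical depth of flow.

At critical depth, Q² T / (g A³) = 1, i.e. A³/T = Q²/g = 3050²/32.2 = 288900.
Try y = 11.3 ft: A³/T = 503100 — over.
Try y = 7.92 ft: A³/T = 155500 — short.
Try y = 9.57 ft: A³/T = 289300 — matches.

y_c = 9.57 ft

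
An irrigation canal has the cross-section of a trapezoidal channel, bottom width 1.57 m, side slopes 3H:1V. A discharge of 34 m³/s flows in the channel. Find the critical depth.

y_c = 1.68 m

At critical depth, Q² T / (g A³) = 1, i.e. A³/T = Q²/g = 34²/9.81 = 117.8.
At y = 1.93 m: A³/T = 218 — high.
At y = 1.2 m: A³/T = 27.23 — low.
At y = 1.68 m: A³/T = 117.5 — matches.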